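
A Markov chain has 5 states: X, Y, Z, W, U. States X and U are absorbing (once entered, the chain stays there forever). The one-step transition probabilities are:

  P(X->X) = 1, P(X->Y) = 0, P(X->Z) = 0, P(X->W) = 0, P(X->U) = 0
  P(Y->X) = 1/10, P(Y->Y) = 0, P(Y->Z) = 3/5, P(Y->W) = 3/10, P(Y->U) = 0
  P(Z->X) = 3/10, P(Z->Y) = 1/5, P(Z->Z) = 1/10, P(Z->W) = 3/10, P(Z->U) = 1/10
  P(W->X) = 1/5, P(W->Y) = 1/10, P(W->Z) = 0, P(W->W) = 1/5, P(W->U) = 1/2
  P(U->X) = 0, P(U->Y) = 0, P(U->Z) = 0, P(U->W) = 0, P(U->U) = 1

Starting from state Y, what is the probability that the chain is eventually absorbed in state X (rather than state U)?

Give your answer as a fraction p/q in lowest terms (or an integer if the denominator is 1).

Answer: 102/193

Derivation:
Let a_i = P(absorbed in X | start in state i).
Boundary conditions: a_X = 1, a_U = 0.
For each transient state i, a_i = sum_j P(i->j) * a_j:
  a_Y = 1/10*a_X + 0*a_Y + 3/5*a_Z + 3/10*a_W + 0*a_U
  a_Z = 3/10*a_X + 1/5*a_Y + 1/10*a_Z + 3/10*a_W + 1/10*a_U
  a_W = 1/5*a_X + 1/10*a_Y + 0*a_Z + 1/5*a_W + 1/2*a_U

Substituting a_X = 1 and a_U = 0, rearrange to (I - Q) a = r where r[i] = P(i -> X):
  [1, -3/5, -3/10] . (a_Y, a_Z, a_W) = 1/10
  [-1/5, 9/10, -3/10] . (a_Y, a_Z, a_W) = 3/10
  [-1/10, 0, 4/5] . (a_Y, a_Z, a_W) = 1/5

Solving yields:
  a_Y = 102/193
  a_Z = 322/579
  a_W = 61/193

Starting state is Y, so the absorption probability is a_Y = 102/193.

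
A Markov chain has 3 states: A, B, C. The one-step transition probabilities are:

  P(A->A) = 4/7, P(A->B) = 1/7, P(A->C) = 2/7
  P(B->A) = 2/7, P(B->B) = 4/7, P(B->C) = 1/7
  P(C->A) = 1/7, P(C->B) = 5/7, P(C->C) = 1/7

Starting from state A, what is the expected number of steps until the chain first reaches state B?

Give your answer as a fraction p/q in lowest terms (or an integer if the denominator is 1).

Let h_i = expected steps to first reach B from state i.
Boundary: h_B = 0.
First-step equations for the other states:
  h_A = 1 + 4/7*h_A + 1/7*h_B + 2/7*h_C
  h_C = 1 + 1/7*h_A + 5/7*h_B + 1/7*h_C

Substituting h_B = 0 and rearranging gives the linear system (I - Q) h = 1:
  [3/7, -2/7] . (h_A, h_C) = 1
  [-1/7, 6/7] . (h_A, h_C) = 1

Solving yields:
  h_A = 7/2
  h_C = 7/4

Starting state is A, so the expected hitting time is h_A = 7/2.

Answer: 7/2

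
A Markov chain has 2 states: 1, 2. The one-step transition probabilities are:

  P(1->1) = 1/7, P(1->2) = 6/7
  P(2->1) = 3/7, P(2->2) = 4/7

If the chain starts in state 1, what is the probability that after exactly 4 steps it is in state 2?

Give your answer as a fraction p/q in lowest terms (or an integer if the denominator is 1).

Answer: 1590/2401

Derivation:
Computing P^4 by repeated multiplication:
P^1 =
  1: [1/7, 6/7]
  2: [3/7, 4/7]
P^2 =
  1: [19/49, 30/49]
  2: [15/49, 34/49]
P^3 =
  1: [109/343, 234/343]
  2: [117/343, 226/343]
P^4 =
  1: [811/2401, 1590/2401]
  2: [795/2401, 1606/2401]

(P^4)[1 -> 2] = 1590/2401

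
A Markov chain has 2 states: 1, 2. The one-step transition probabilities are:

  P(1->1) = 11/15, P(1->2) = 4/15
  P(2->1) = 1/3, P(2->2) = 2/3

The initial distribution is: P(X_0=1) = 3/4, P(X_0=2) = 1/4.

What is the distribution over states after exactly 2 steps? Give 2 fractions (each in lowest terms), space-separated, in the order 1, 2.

Propagating the distribution step by step (d_{t+1} = d_t * P):
d_0 = (1=3/4, 2=1/4)
  d_1[1] = 3/4*11/15 + 1/4*1/3 = 19/30
  d_1[2] = 3/4*4/15 + 1/4*2/3 = 11/30
d_1 = (1=19/30, 2=11/30)
  d_2[1] = 19/30*11/15 + 11/30*1/3 = 44/75
  d_2[2] = 19/30*4/15 + 11/30*2/3 = 31/75
d_2 = (1=44/75, 2=31/75)

Answer: 44/75 31/75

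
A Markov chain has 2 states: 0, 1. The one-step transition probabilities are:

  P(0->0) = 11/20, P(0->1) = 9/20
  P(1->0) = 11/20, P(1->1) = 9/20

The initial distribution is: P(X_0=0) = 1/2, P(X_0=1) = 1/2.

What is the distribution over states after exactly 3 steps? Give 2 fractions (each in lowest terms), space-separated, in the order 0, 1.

Propagating the distribution step by step (d_{t+1} = d_t * P):
d_0 = (0=1/2, 1=1/2)
  d_1[0] = 1/2*11/20 + 1/2*11/20 = 11/20
  d_1[1] = 1/2*9/20 + 1/2*9/20 = 9/20
d_1 = (0=11/20, 1=9/20)
  d_2[0] = 11/20*11/20 + 9/20*11/20 = 11/20
  d_2[1] = 11/20*9/20 + 9/20*9/20 = 9/20
d_2 = (0=11/20, 1=9/20)
  d_3[0] = 11/20*11/20 + 9/20*11/20 = 11/20
  d_3[1] = 11/20*9/20 + 9/20*9/20 = 9/20
d_3 = (0=11/20, 1=9/20)

Answer: 11/20 9/20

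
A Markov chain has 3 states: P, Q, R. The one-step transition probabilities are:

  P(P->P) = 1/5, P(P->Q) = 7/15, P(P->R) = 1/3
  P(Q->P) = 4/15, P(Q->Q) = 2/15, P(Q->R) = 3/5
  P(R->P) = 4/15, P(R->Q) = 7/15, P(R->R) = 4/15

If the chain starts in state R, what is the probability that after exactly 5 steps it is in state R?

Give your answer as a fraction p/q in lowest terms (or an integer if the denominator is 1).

Answer: 302656/759375

Derivation:
Computing P^5 by repeated multiplication:
P^1 =
  P: [1/5, 7/15, 1/3]
  Q: [4/15, 2/15, 3/5]
  R: [4/15, 7/15, 4/15]
P^2 =
  P: [19/75, 14/45, 98/225]
  Q: [56/225, 19/45, 74/225]
  R: [56/225, 14/45, 11/25]
P^3 =
  P: [281/1125, 49/135, 1307/3375]
  Q: [844/3375, 44/135, 53/125]
  R: [844/3375, 49/135, 1306/3375]
P^4 =
  P: [4219/16875, 28/81, 20468/50625]
  Q: [12656/50625, 29/81, 19844/50625]
  R: [12656/50625, 28/81, 6823/16875]
P^5 =
  P: [63281/253125, 427/1215, 302657/759375]
  Q: [189844/759375, 422/1215, 101927/253125]
  R: [189844/759375, 427/1215, 302656/759375]

(P^5)[R -> R] = 302656/759375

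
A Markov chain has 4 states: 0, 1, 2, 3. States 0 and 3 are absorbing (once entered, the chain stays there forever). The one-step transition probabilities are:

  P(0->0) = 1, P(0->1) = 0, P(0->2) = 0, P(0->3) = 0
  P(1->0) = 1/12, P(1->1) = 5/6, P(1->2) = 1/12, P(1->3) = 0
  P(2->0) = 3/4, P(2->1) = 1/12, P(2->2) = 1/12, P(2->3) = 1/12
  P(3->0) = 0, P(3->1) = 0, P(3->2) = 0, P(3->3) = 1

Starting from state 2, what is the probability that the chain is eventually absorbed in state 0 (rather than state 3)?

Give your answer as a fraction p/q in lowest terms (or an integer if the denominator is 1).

Answer: 19/21

Derivation:
Let a_i = P(absorbed in 0 | start in state i).
Boundary conditions: a_0 = 1, a_3 = 0.
For each transient state i, a_i = sum_j P(i->j) * a_j:
  a_1 = 1/12*a_0 + 5/6*a_1 + 1/12*a_2 + 0*a_3
  a_2 = 3/4*a_0 + 1/12*a_1 + 1/12*a_2 + 1/12*a_3

Substituting a_0 = 1 and a_3 = 0, rearrange to (I - Q) a = r where r[i] = P(i -> 0):
  [1/6, -1/12] . (a_1, a_2) = 1/12
  [-1/12, 11/12] . (a_1, a_2) = 3/4

Solving yields:
  a_1 = 20/21
  a_2 = 19/21

Starting state is 2, so the absorption probability is a_2 = 19/21.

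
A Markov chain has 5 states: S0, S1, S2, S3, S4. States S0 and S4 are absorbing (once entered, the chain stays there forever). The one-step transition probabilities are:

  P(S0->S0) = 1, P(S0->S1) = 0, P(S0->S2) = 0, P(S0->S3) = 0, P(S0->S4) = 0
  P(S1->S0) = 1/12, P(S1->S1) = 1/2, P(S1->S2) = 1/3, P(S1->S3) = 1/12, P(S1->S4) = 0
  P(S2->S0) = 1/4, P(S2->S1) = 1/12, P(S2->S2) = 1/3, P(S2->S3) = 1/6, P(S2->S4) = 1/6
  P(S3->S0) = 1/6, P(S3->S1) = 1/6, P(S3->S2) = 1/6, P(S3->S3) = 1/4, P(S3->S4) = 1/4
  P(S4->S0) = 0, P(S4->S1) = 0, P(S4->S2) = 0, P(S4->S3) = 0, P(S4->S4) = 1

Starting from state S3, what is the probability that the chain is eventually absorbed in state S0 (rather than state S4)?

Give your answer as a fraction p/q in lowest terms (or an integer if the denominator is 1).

Answer: 83/169

Derivation:
Let a_i = P(absorbed in S0 | start in state i).
Boundary conditions: a_S0 = 1, a_S4 = 0.
For each transient state i, a_i = sum_j P(i->j) * a_j:
  a_S1 = 1/12*a_S0 + 1/2*a_S1 + 1/3*a_S2 + 1/12*a_S3 + 0*a_S4
  a_S2 = 1/4*a_S0 + 1/12*a_S1 + 1/3*a_S2 + 1/6*a_S3 + 1/6*a_S4
  a_S3 = 1/6*a_S0 + 1/6*a_S1 + 1/6*a_S2 + 1/4*a_S3 + 1/4*a_S4

Substituting a_S0 = 1 and a_S4 = 0, rearrange to (I - Q) a = r where r[i] = P(i -> S0):
  [1/2, -1/3, -1/12] . (a_S1, a_S2, a_S3) = 1/12
  [-1/12, 2/3, -1/6] . (a_S1, a_S2, a_S3) = 1/4
  [-1/6, -1/6, 3/4] . (a_S1, a_S2, a_S3) = 1/6

Solving yields:
  a_S1 = 107/169
  a_S2 = 15/26
  a_S3 = 83/169

Starting state is S3, so the absorption probability is a_S3 = 83/169.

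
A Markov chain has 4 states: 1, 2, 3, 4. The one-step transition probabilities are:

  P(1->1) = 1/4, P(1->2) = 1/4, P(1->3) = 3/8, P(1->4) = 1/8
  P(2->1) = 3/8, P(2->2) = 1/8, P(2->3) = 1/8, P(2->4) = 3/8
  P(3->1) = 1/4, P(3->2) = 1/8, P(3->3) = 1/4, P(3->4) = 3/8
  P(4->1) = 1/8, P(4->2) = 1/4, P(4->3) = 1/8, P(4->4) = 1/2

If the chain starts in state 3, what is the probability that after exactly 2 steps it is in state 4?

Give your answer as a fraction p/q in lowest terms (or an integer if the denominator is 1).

Computing P^2 by repeated multiplication:
P^1 =
  1: [1/4, 1/4, 3/8, 1/8]
  2: [3/8, 1/8, 1/8, 3/8]
  3: [1/4, 1/8, 1/4, 3/8]
  4: [1/8, 1/4, 1/8, 1/2]
P^2 =
  1: [17/64, 11/64, 15/64, 21/64]
  2: [7/32, 7/32, 15/64, 21/64]
  3: [7/32, 13/64, 7/32, 23/64]
  4: [7/32, 13/64, 11/64, 13/32]

(P^2)[3 -> 4] = 23/64

Answer: 23/64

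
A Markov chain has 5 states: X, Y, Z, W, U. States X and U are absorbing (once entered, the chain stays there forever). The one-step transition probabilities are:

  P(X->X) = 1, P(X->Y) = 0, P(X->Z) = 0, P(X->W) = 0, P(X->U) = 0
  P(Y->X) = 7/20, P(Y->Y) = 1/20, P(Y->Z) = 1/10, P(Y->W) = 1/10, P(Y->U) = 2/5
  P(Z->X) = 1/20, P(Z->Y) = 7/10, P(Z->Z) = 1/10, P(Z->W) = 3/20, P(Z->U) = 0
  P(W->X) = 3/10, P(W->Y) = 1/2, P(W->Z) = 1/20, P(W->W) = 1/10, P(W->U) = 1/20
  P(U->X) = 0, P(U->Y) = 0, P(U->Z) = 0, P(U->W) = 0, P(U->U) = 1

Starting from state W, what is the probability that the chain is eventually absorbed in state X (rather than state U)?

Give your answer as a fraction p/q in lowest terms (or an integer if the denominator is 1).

Answer: 3281/5147

Derivation:
Let a_i = P(absorbed in X | start in state i).
Boundary conditions: a_X = 1, a_U = 0.
For each transient state i, a_i = sum_j P(i->j) * a_j:
  a_Y = 7/20*a_X + 1/20*a_Y + 1/10*a_Z + 1/10*a_W + 2/5*a_U
  a_Z = 1/20*a_X + 7/10*a_Y + 1/10*a_Z + 3/20*a_W + 0*a_U
  a_W = 3/10*a_X + 1/2*a_Y + 1/20*a_Z + 1/10*a_W + 1/20*a_U

Substituting a_X = 1 and a_U = 0, rearrange to (I - Q) a = r where r[i] = P(i -> X):
  [19/20, -1/10, -1/10] . (a_Y, a_Z, a_W) = 7/20
  [-7/10, 9/10, -3/20] . (a_Y, a_Z, a_W) = 1/20
  [-1/2, -1/20, 9/10] . (a_Y, a_Z, a_W) = 3/10

Solving yields:
  a_Y = 2537/5147
  a_Z = 2806/5147
  a_W = 3281/5147

Starting state is W, so the absorption probability is a_W = 3281/5147.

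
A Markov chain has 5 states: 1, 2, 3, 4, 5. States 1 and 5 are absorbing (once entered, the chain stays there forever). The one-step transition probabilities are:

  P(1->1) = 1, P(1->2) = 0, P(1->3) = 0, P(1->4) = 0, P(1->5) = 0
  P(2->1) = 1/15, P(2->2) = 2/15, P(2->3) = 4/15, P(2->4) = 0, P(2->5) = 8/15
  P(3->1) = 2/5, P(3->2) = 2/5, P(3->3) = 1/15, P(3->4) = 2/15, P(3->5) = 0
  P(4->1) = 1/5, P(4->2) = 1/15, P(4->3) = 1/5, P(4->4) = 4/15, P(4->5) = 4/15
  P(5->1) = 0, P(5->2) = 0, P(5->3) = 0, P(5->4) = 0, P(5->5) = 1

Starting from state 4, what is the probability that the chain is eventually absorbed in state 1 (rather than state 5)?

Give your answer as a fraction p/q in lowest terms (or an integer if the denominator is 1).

Let a_i = P(absorbed in 1 | start in state i).
Boundary conditions: a_1 = 1, a_5 = 0.
For each transient state i, a_i = sum_j P(i->j) * a_j:
  a_2 = 1/15*a_1 + 2/15*a_2 + 4/15*a_3 + 0*a_4 + 8/15*a_5
  a_3 = 2/5*a_1 + 2/5*a_2 + 1/15*a_3 + 2/15*a_4 + 0*a_5
  a_4 = 1/5*a_1 + 1/15*a_2 + 1/5*a_3 + 4/15*a_4 + 4/15*a_5

Substituting a_1 = 1 and a_5 = 0, rearrange to (I - Q) a = r where r[i] = P(i -> 1):
  [13/15, -4/15, 0] . (a_2, a_3, a_4) = 1/15
  [-2/5, 14/15, -2/15] . (a_2, a_3, a_4) = 2/5
  [-1/15, -1/5, 11/15] . (a_2, a_3, a_4) = 1/5

Solving yields:
  a_2 = 109/413
  a_3 = 251/413
  a_4 = 191/413

Starting state is 4, so the absorption probability is a_4 = 191/413.

Answer: 191/413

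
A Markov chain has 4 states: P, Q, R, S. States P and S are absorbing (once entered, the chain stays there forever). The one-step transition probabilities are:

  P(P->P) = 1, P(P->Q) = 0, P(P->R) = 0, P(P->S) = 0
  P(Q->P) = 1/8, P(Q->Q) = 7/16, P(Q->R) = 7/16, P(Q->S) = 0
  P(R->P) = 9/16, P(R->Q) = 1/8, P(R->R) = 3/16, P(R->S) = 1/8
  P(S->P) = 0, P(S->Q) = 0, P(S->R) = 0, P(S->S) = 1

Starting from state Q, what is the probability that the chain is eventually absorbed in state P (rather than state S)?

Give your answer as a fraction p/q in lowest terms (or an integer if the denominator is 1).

Answer: 89/103

Derivation:
Let a_i = P(absorbed in P | start in state i).
Boundary conditions: a_P = 1, a_S = 0.
For each transient state i, a_i = sum_j P(i->j) * a_j:
  a_Q = 1/8*a_P + 7/16*a_Q + 7/16*a_R + 0*a_S
  a_R = 9/16*a_P + 1/8*a_Q + 3/16*a_R + 1/8*a_S

Substituting a_P = 1 and a_S = 0, rearrange to (I - Q) a = r where r[i] = P(i -> P):
  [9/16, -7/16] . (a_Q, a_R) = 1/8
  [-1/8, 13/16] . (a_Q, a_R) = 9/16

Solving yields:
  a_Q = 89/103
  a_R = 85/103

Starting state is Q, so the absorption probability is a_Q = 89/103.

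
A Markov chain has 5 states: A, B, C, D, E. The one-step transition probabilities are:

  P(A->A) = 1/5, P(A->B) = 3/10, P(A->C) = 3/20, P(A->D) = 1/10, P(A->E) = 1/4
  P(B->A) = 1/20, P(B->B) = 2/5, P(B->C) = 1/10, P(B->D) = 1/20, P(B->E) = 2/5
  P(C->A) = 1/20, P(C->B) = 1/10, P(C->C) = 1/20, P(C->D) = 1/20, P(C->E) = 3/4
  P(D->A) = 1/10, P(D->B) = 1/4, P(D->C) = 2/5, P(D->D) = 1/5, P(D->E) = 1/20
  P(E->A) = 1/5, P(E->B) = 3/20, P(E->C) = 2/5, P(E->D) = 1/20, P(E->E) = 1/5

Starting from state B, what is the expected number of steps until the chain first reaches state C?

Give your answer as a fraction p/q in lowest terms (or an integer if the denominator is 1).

Let h_i = expected steps to first reach C from state i.
Boundary: h_C = 0.
First-step equations for the other states:
  h_A = 1 + 1/5*h_A + 3/10*h_B + 3/20*h_C + 1/10*h_D + 1/4*h_E
  h_B = 1 + 1/20*h_A + 2/5*h_B + 1/10*h_C + 1/20*h_D + 2/5*h_E
  h_D = 1 + 1/10*h_A + 1/4*h_B + 2/5*h_C + 1/5*h_D + 1/20*h_E
  h_E = 1 + 1/5*h_A + 3/20*h_B + 2/5*h_C + 1/20*h_D + 1/5*h_E

Substituting h_C = 0 and rearranging gives the linear system (I - Q) h = 1:
  [4/5, -3/10, -1/10, -1/4] . (h_A, h_B, h_D, h_E) = 1
  [-1/20, 3/5, -1/20, -2/5] . (h_A, h_B, h_D, h_E) = 1
  [-1/10, -1/4, 4/5, -1/20] . (h_A, h_B, h_D, h_E) = 1
  [-1/5, -3/20, -1/20, 4/5] . (h_A, h_B, h_D, h_E) = 1

Solving yields:
  h_A = 248/55
  h_B = 9448/2035
  h_D = 644/185
  h_E = 7052/2035

Starting state is B, so the expected hitting time is h_B = 9448/2035.

Answer: 9448/2035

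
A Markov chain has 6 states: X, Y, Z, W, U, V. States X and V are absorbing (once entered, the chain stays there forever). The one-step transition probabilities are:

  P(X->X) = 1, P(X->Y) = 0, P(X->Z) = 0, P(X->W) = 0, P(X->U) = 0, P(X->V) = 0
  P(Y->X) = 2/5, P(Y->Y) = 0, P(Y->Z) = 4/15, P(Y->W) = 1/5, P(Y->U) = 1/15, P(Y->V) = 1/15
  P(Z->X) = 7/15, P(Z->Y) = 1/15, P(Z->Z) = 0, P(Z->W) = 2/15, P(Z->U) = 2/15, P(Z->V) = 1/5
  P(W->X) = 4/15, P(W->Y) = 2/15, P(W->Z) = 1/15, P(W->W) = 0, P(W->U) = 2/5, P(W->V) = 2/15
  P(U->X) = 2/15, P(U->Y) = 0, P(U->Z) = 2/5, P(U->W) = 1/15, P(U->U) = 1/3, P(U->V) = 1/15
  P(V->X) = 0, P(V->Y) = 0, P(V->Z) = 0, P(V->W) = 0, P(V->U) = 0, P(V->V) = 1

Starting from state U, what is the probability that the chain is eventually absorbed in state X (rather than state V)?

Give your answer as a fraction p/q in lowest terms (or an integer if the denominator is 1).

Let a_i = P(absorbed in X | start in state i).
Boundary conditions: a_X = 1, a_V = 0.
For each transient state i, a_i = sum_j P(i->j) * a_j:
  a_Y = 2/5*a_X + 0*a_Y + 4/15*a_Z + 1/5*a_W + 1/15*a_U + 1/15*a_V
  a_Z = 7/15*a_X + 1/15*a_Y + 0*a_Z + 2/15*a_W + 2/15*a_U + 1/5*a_V
  a_W = 4/15*a_X + 2/15*a_Y + 1/15*a_Z + 0*a_W + 2/5*a_U + 2/15*a_V
  a_U = 2/15*a_X + 0*a_Y + 2/5*a_Z + 1/15*a_W + 1/3*a_U + 1/15*a_V

Substituting a_X = 1 and a_V = 0, rearrange to (I - Q) a = r where r[i] = P(i -> X):
  [1, -4/15, -1/5, -1/15] . (a_Y, a_Z, a_W, a_U) = 2/5
  [-1/15, 1, -2/15, -2/15] . (a_Y, a_Z, a_W, a_U) = 7/15
  [-2/15, -1/15, 1, -2/5] . (a_Y, a_Z, a_W, a_U) = 4/15
  [0, -2/5, -1/15, 2/3] . (a_Y, a_Z, a_W, a_U) = 2/15

Solving yields:
  a_Y = 887/1149
  a_Z = 18568/26427
  a_W = 796/1149
  a_U = 18257/26427

Starting state is U, so the absorption probability is a_U = 18257/26427.

Answer: 18257/26427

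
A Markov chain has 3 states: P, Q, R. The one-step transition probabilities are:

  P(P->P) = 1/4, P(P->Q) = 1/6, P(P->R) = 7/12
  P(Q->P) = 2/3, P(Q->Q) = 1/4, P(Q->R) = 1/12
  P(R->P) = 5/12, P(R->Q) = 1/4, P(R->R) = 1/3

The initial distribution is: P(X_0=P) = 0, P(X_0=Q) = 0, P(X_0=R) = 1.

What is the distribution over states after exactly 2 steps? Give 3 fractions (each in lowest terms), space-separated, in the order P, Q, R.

Propagating the distribution step by step (d_{t+1} = d_t * P):
d_0 = (P=0, Q=0, R=1)
  d_1[P] = 0*1/4 + 0*2/3 + 1*5/12 = 5/12
  d_1[Q] = 0*1/6 + 0*1/4 + 1*1/4 = 1/4
  d_1[R] = 0*7/12 + 0*1/12 + 1*1/3 = 1/3
d_1 = (P=5/12, Q=1/4, R=1/3)
  d_2[P] = 5/12*1/4 + 1/4*2/3 + 1/3*5/12 = 59/144
  d_2[Q] = 5/12*1/6 + 1/4*1/4 + 1/3*1/4 = 31/144
  d_2[R] = 5/12*7/12 + 1/4*1/12 + 1/3*1/3 = 3/8
d_2 = (P=59/144, Q=31/144, R=3/8)

Answer: 59/144 31/144 3/8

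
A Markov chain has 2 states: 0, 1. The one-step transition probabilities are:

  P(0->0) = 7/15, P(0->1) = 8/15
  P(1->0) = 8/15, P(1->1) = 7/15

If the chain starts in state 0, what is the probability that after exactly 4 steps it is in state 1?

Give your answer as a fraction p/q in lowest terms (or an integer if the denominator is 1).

Computing P^4 by repeated multiplication:
P^1 =
  0: [7/15, 8/15]
  1: [8/15, 7/15]
P^2 =
  0: [113/225, 112/225]
  1: [112/225, 113/225]
P^3 =
  0: [1687/3375, 1688/3375]
  1: [1688/3375, 1687/3375]
P^4 =
  0: [25313/50625, 25312/50625]
  1: [25312/50625, 25313/50625]

(P^4)[0 -> 1] = 25312/50625

Answer: 25312/50625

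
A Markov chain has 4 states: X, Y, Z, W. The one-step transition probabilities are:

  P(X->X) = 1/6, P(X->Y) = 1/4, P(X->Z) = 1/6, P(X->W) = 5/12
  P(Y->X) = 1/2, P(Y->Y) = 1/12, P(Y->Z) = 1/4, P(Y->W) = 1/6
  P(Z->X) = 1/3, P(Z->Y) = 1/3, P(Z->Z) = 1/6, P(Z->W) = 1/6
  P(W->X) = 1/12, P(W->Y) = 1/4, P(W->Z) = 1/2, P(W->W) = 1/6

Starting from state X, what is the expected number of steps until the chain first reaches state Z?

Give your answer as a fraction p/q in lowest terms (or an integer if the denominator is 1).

Let h_i = expected steps to first reach Z from state i.
Boundary: h_Z = 0.
First-step equations for the other states:
  h_X = 1 + 1/6*h_X + 1/4*h_Y + 1/6*h_Z + 5/12*h_W
  h_Y = 1 + 1/2*h_X + 1/12*h_Y + 1/4*h_Z + 1/6*h_W
  h_W = 1 + 1/12*h_X + 1/4*h_Y + 1/2*h_Z + 1/6*h_W

Substituting h_Z = 0 and rearranging gives the linear system (I - Q) h = 1:
  [5/6, -1/4, -5/12] . (h_X, h_Y, h_W) = 1
  [-1/2, 11/12, -1/6] . (h_X, h_Y, h_W) = 1
  [-1/12, -1/4, 5/6] . (h_X, h_Y, h_W) = 1

Solving yields:
  h_X = 2520/709
  h_Y = 2484/709
  h_W = 1848/709

Starting state is X, so the expected hitting time is h_X = 2520/709.

Answer: 2520/709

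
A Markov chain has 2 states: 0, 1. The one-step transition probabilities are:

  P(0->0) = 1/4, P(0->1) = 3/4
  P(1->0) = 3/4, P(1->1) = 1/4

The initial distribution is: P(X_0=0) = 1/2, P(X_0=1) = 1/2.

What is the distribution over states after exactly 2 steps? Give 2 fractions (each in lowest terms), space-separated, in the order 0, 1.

Propagating the distribution step by step (d_{t+1} = d_t * P):
d_0 = (0=1/2, 1=1/2)
  d_1[0] = 1/2*1/4 + 1/2*3/4 = 1/2
  d_1[1] = 1/2*3/4 + 1/2*1/4 = 1/2
d_1 = (0=1/2, 1=1/2)
  d_2[0] = 1/2*1/4 + 1/2*3/4 = 1/2
  d_2[1] = 1/2*3/4 + 1/2*1/4 = 1/2
d_2 = (0=1/2, 1=1/2)

Answer: 1/2 1/2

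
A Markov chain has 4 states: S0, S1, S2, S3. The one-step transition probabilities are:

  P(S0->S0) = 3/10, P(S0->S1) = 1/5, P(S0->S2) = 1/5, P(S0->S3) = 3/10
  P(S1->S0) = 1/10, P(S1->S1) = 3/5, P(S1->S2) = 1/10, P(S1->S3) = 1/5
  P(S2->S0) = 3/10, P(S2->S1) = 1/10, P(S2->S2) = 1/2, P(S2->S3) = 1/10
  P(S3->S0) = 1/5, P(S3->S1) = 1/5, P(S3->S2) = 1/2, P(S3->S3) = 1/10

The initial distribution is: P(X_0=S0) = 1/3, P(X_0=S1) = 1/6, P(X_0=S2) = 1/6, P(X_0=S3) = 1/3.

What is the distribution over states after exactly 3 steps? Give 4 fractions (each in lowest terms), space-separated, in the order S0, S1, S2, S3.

Propagating the distribution step by step (d_{t+1} = d_t * P):
d_0 = (S0=1/3, S1=1/6, S2=1/6, S3=1/3)
  d_1[S0] = 1/3*3/10 + 1/6*1/10 + 1/6*3/10 + 1/3*1/5 = 7/30
  d_1[S1] = 1/3*1/5 + 1/6*3/5 + 1/6*1/10 + 1/3*1/5 = 1/4
  d_1[S2] = 1/3*1/5 + 1/6*1/10 + 1/6*1/2 + 1/3*1/2 = 1/3
  d_1[S3] = 1/3*3/10 + 1/6*1/5 + 1/6*1/10 + 1/3*1/10 = 11/60
d_1 = (S0=7/30, S1=1/4, S2=1/3, S3=11/60)
  d_2[S0] = 7/30*3/10 + 1/4*1/10 + 1/3*3/10 + 11/60*1/5 = 139/600
  d_2[S1] = 7/30*1/5 + 1/4*3/5 + 1/3*1/10 + 11/60*1/5 = 4/15
  d_2[S2] = 7/30*1/5 + 1/4*1/10 + 1/3*1/2 + 11/60*1/2 = 33/100
  d_2[S3] = 7/30*3/10 + 1/4*1/5 + 1/3*1/10 + 11/60*1/10 = 103/600
d_2 = (S0=139/600, S1=4/15, S2=33/100, S3=103/600)
  d_3[S0] = 139/600*3/10 + 4/15*1/10 + 33/100*3/10 + 103/600*1/5 = 459/2000
  d_3[S1] = 139/600*1/5 + 4/15*3/5 + 33/100*1/10 + 103/600*1/5 = 821/3000
  d_3[S2] = 139/600*1/5 + 4/15*1/10 + 33/100*1/2 + 103/600*1/2 = 1943/6000
  d_3[S3] = 139/600*3/10 + 4/15*1/5 + 33/100*1/10 + 103/600*1/10 = 173/1000
d_3 = (S0=459/2000, S1=821/3000, S2=1943/6000, S3=173/1000)

Answer: 459/2000 821/3000 1943/6000 173/1000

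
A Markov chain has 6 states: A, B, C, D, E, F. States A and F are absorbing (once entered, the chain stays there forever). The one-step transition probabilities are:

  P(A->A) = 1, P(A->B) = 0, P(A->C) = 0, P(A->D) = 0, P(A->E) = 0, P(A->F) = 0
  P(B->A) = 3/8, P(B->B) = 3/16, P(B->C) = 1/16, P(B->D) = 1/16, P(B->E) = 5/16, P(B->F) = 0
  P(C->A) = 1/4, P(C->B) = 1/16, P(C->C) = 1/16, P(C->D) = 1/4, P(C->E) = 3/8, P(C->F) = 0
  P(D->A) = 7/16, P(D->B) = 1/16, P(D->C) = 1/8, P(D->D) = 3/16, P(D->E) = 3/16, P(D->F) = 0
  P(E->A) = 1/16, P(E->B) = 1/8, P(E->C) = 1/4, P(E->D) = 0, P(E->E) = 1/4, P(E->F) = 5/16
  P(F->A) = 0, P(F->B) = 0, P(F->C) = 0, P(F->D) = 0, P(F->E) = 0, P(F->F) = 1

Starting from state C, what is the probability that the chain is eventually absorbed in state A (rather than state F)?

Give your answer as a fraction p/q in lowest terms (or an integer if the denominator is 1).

Answer: 3833/5398

Derivation:
Let a_i = P(absorbed in A | start in state i).
Boundary conditions: a_A = 1, a_F = 0.
For each transient state i, a_i = sum_j P(i->j) * a_j:
  a_B = 3/8*a_A + 3/16*a_B + 1/16*a_C + 1/16*a_D + 5/16*a_E + 0*a_F
  a_C = 1/4*a_A + 1/16*a_B + 1/16*a_C + 1/4*a_D + 3/8*a_E + 0*a_F
  a_D = 7/16*a_A + 1/16*a_B + 1/8*a_C + 3/16*a_D + 3/16*a_E + 0*a_F
  a_E = 1/16*a_A + 1/8*a_B + 1/4*a_C + 0*a_D + 1/4*a_E + 5/16*a_F

Substituting a_A = 1 and a_F = 0, rearrange to (I - Q) a = r where r[i] = P(i -> A):
  [13/16, -1/16, -1/16, -5/16] . (a_B, a_C, a_D, a_E) = 3/8
  [-1/16, 15/16, -1/4, -3/8] . (a_B, a_C, a_D, a_E) = 1/4
  [-1/16, -1/8, 13/16, -3/16] . (a_B, a_C, a_D, a_E) = 7/16
  [-1/8, -1/4, 0, 3/4] . (a_B, a_C, a_D, a_E) = 1/16

Solving yields:
  a_B = 8091/10796
  a_C = 3833/5398
  a_D = 17447/21592
  a_E = 9607/21592

Starting state is C, so the absorption probability is a_C = 3833/5398.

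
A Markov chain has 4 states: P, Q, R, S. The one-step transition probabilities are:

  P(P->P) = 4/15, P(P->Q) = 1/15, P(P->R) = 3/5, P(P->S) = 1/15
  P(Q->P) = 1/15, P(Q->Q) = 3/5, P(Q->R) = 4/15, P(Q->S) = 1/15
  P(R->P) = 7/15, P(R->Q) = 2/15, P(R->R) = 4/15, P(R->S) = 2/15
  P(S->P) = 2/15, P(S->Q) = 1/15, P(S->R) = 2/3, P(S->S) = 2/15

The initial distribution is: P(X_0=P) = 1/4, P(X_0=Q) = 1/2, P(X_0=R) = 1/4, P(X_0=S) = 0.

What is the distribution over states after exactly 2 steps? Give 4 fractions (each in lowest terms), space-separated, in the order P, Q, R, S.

Propagating the distribution step by step (d_{t+1} = d_t * P):
d_0 = (P=1/4, Q=1/2, R=1/4, S=0)
  d_1[P] = 1/4*4/15 + 1/2*1/15 + 1/4*7/15 + 0*2/15 = 13/60
  d_1[Q] = 1/4*1/15 + 1/2*3/5 + 1/4*2/15 + 0*1/15 = 7/20
  d_1[R] = 1/4*3/5 + 1/2*4/15 + 1/4*4/15 + 0*2/3 = 7/20
  d_1[S] = 1/4*1/15 + 1/2*1/15 + 1/4*2/15 + 0*2/15 = 1/12
d_1 = (P=13/60, Q=7/20, R=7/20, S=1/12)
  d_2[P] = 13/60*4/15 + 7/20*1/15 + 7/20*7/15 + 1/12*2/15 = 23/90
  d_2[Q] = 13/60*1/15 + 7/20*3/5 + 7/20*2/15 + 1/12*1/15 = 83/300
  d_2[R] = 13/60*3/5 + 7/20*4/15 + 7/20*4/15 + 1/12*2/3 = 67/180
  d_2[S] = 13/60*1/15 + 7/20*1/15 + 7/20*2/15 + 1/12*2/15 = 43/450
d_2 = (P=23/90, Q=83/300, R=67/180, S=43/450)

Answer: 23/90 83/300 67/180 43/450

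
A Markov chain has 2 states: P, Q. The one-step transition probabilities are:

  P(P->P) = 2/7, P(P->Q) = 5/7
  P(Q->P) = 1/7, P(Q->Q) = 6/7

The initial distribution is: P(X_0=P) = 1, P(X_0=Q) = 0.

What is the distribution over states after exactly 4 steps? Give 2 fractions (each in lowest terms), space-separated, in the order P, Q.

Propagating the distribution step by step (d_{t+1} = d_t * P):
d_0 = (P=1, Q=0)
  d_1[P] = 1*2/7 + 0*1/7 = 2/7
  d_1[Q] = 1*5/7 + 0*6/7 = 5/7
d_1 = (P=2/7, Q=5/7)
  d_2[P] = 2/7*2/7 + 5/7*1/7 = 9/49
  d_2[Q] = 2/7*5/7 + 5/7*6/7 = 40/49
d_2 = (P=9/49, Q=40/49)
  d_3[P] = 9/49*2/7 + 40/49*1/7 = 58/343
  d_3[Q] = 9/49*5/7 + 40/49*6/7 = 285/343
d_3 = (P=58/343, Q=285/343)
  d_4[P] = 58/343*2/7 + 285/343*1/7 = 401/2401
  d_4[Q] = 58/343*5/7 + 285/343*6/7 = 2000/2401
d_4 = (P=401/2401, Q=2000/2401)

Answer: 401/2401 2000/2401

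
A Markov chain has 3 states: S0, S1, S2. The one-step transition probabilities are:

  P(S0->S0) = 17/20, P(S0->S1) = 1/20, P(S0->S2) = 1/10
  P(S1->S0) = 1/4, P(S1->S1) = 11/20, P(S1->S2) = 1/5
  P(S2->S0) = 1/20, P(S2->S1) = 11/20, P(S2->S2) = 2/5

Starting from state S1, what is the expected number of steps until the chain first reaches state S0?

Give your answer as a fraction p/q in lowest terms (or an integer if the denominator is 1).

Answer: 5

Derivation:
Let h_i = expected steps to first reach S0 from state i.
Boundary: h_S0 = 0.
First-step equations for the other states:
  h_S1 = 1 + 1/4*h_S0 + 11/20*h_S1 + 1/5*h_S2
  h_S2 = 1 + 1/20*h_S0 + 11/20*h_S1 + 2/5*h_S2

Substituting h_S0 = 0 and rearranging gives the linear system (I - Q) h = 1:
  [9/20, -1/5] . (h_S1, h_S2) = 1
  [-11/20, 3/5] . (h_S1, h_S2) = 1

Solving yields:
  h_S1 = 5
  h_S2 = 25/4

Starting state is S1, so the expected hitting time is h_S1 = 5.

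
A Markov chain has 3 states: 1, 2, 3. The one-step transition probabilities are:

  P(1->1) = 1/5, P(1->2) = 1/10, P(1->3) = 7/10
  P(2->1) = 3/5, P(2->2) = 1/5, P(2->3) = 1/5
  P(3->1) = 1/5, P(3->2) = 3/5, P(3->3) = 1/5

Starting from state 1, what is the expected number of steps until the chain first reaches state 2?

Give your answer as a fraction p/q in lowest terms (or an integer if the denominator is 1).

Let h_i = expected steps to first reach 2 from state i.
Boundary: h_2 = 0.
First-step equations for the other states:
  h_1 = 1 + 1/5*h_1 + 1/10*h_2 + 7/10*h_3
  h_3 = 1 + 1/5*h_1 + 3/5*h_2 + 1/5*h_3

Substituting h_2 = 0 and rearranging gives the linear system (I - Q) h = 1:
  [4/5, -7/10] . (h_1, h_3) = 1
  [-1/5, 4/5] . (h_1, h_3) = 1

Solving yields:
  h_1 = 3
  h_3 = 2

Starting state is 1, so the expected hitting time is h_1 = 3.

Answer: 3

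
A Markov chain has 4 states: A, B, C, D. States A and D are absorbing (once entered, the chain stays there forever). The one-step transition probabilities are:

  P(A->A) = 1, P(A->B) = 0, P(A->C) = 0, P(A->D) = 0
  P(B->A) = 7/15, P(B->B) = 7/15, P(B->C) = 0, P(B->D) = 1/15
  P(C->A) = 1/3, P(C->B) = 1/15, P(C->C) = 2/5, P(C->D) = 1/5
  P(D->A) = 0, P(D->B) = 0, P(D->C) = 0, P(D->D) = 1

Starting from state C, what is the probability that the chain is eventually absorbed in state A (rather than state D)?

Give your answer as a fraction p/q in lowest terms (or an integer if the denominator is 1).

Let a_i = P(absorbed in A | start in state i).
Boundary conditions: a_A = 1, a_D = 0.
For each transient state i, a_i = sum_j P(i->j) * a_j:
  a_B = 7/15*a_A + 7/15*a_B + 0*a_C + 1/15*a_D
  a_C = 1/3*a_A + 1/15*a_B + 2/5*a_C + 1/5*a_D

Substituting a_A = 1 and a_D = 0, rearrange to (I - Q) a = r where r[i] = P(i -> A):
  [8/15, 0] . (a_B, a_C) = 7/15
  [-1/15, 3/5] . (a_B, a_C) = 1/3

Solving yields:
  a_B = 7/8
  a_C = 47/72

Starting state is C, so the absorption probability is a_C = 47/72.

Answer: 47/72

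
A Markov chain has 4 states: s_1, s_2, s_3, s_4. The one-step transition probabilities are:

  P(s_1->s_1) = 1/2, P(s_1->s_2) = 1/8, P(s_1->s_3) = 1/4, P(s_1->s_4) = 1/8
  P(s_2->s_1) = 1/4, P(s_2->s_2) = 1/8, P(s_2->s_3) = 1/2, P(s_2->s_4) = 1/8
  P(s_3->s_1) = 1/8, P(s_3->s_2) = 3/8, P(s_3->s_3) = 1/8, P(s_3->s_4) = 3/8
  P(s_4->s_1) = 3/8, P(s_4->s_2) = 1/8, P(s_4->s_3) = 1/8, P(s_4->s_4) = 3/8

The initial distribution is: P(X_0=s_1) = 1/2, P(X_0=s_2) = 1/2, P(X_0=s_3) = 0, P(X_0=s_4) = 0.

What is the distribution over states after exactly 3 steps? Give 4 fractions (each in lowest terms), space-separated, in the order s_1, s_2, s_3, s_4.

Propagating the distribution step by step (d_{t+1} = d_t * P):
d_0 = (s_1=1/2, s_2=1/2, s_3=0, s_4=0)
  d_1[s_1] = 1/2*1/2 + 1/2*1/4 + 0*1/8 + 0*3/8 = 3/8
  d_1[s_2] = 1/2*1/8 + 1/2*1/8 + 0*3/8 + 0*1/8 = 1/8
  d_1[s_3] = 1/2*1/4 + 1/2*1/2 + 0*1/8 + 0*1/8 = 3/8
  d_1[s_4] = 1/2*1/8 + 1/2*1/8 + 0*3/8 + 0*3/8 = 1/8
d_1 = (s_1=3/8, s_2=1/8, s_3=3/8, s_4=1/8)
  d_2[s_1] = 3/8*1/2 + 1/8*1/4 + 3/8*1/8 + 1/8*3/8 = 5/16
  d_2[s_2] = 3/8*1/8 + 1/8*1/8 + 3/8*3/8 + 1/8*1/8 = 7/32
  d_2[s_3] = 3/8*1/4 + 1/8*1/2 + 3/8*1/8 + 1/8*1/8 = 7/32
  d_2[s_4] = 3/8*1/8 + 1/8*1/8 + 3/8*3/8 + 1/8*3/8 = 1/4
d_2 = (s_1=5/16, s_2=7/32, s_3=7/32, s_4=1/4)
  d_3[s_1] = 5/16*1/2 + 7/32*1/4 + 7/32*1/8 + 1/4*3/8 = 85/256
  d_3[s_2] = 5/16*1/8 + 7/32*1/8 + 7/32*3/8 + 1/4*1/8 = 23/128
  d_3[s_3] = 5/16*1/4 + 7/32*1/2 + 7/32*1/8 + 1/4*1/8 = 63/256
  d_3[s_4] = 5/16*1/8 + 7/32*1/8 + 7/32*3/8 + 1/4*3/8 = 31/128
d_3 = (s_1=85/256, s_2=23/128, s_3=63/256, s_4=31/128)

Answer: 85/256 23/128 63/256 31/128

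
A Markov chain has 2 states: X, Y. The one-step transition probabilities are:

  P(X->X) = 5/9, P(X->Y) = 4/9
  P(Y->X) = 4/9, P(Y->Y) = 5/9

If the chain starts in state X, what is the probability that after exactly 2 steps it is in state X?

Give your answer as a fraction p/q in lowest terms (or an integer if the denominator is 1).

Computing P^2 by repeated multiplication:
P^1 =
  X: [5/9, 4/9]
  Y: [4/9, 5/9]
P^2 =
  X: [41/81, 40/81]
  Y: [40/81, 41/81]

(P^2)[X -> X] = 41/81

Answer: 41/81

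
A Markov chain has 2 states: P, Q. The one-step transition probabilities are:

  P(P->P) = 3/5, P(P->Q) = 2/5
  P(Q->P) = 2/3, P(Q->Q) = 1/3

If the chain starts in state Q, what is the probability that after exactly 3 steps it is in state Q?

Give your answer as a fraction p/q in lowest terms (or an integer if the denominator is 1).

Answer: 253/675

Derivation:
Computing P^3 by repeated multiplication:
P^1 =
  P: [3/5, 2/5]
  Q: [2/3, 1/3]
P^2 =
  P: [47/75, 28/75]
  Q: [28/45, 17/45]
P^3 =
  P: [703/1125, 422/1125]
  Q: [422/675, 253/675]

(P^3)[Q -> Q] = 253/675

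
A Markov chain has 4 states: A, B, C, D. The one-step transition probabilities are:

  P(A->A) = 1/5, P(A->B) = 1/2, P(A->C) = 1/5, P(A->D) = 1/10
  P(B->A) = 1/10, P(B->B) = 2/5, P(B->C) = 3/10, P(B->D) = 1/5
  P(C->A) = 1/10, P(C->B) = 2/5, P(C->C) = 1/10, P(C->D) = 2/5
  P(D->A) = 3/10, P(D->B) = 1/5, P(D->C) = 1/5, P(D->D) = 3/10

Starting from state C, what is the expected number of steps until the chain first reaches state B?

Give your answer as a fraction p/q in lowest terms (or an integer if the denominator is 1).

Answer: 1050/373

Derivation:
Let h_i = expected steps to first reach B from state i.
Boundary: h_B = 0.
First-step equations for the other states:
  h_A = 1 + 1/5*h_A + 1/2*h_B + 1/5*h_C + 1/10*h_D
  h_C = 1 + 1/10*h_A + 2/5*h_B + 1/10*h_C + 2/5*h_D
  h_D = 1 + 3/10*h_A + 1/5*h_B + 1/5*h_C + 3/10*h_D

Substituting h_B = 0 and rearranging gives the linear system (I - Q) h = 1:
  [4/5, -1/5, -1/10] . (h_A, h_C, h_D) = 1
  [-1/10, 9/10, -2/5] . (h_A, h_C, h_D) = 1
  [-3/10, -1/5, 7/10] . (h_A, h_C, h_D) = 1

Solving yields:
  h_A = 880/373
  h_C = 1050/373
  h_D = 1210/373

Starting state is C, so the expected hitting time is h_C = 1050/373.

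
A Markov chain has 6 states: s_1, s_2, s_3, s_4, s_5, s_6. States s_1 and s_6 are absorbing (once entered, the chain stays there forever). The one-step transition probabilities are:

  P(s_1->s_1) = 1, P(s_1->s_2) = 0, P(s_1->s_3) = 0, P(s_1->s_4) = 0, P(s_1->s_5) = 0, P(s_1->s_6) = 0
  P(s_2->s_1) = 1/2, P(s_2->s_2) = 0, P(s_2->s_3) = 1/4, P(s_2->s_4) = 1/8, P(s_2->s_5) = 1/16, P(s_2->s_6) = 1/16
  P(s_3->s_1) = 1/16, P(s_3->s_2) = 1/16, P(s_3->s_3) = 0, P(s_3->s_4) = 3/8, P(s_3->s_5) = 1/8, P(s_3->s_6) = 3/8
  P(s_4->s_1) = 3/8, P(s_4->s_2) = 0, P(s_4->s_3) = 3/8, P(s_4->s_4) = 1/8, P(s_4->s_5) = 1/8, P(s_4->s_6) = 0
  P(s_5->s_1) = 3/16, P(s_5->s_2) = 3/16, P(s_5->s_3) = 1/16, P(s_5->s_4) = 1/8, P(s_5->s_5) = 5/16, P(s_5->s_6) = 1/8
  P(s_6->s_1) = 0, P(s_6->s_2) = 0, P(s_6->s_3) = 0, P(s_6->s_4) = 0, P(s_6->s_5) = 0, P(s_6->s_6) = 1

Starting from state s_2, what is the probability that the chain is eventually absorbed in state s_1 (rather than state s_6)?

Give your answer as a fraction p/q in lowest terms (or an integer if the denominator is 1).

Answer: 10793/14485

Derivation:
Let a_i = P(absorbed in s_1 | start in state i).
Boundary conditions: a_s_1 = 1, a_s_6 = 0.
For each transient state i, a_i = sum_j P(i->j) * a_j:
  a_s_2 = 1/2*a_s_1 + 0*a_s_2 + 1/4*a_s_3 + 1/8*a_s_4 + 1/16*a_s_5 + 1/16*a_s_6
  a_s_3 = 1/16*a_s_1 + 1/16*a_s_2 + 0*a_s_3 + 3/8*a_s_4 + 1/8*a_s_5 + 3/8*a_s_6
  a_s_4 = 3/8*a_s_1 + 0*a_s_2 + 3/8*a_s_3 + 1/8*a_s_4 + 1/8*a_s_5 + 0*a_s_6
  a_s_5 = 3/16*a_s_1 + 3/16*a_s_2 + 1/16*a_s_3 + 1/8*a_s_4 + 5/16*a_s_5 + 1/8*a_s_6

Substituting a_s_1 = 1 and a_s_6 = 0, rearrange to (I - Q) a = r where r[i] = P(i -> s_1):
  [1, -1/4, -1/8, -1/16] . (a_s_2, a_s_3, a_s_4, a_s_5) = 1/2
  [-1/16, 1, -3/8, -1/8] . (a_s_2, a_s_3, a_s_4, a_s_5) = 1/16
  [0, -3/8, 7/8, -1/8] . (a_s_2, a_s_3, a_s_4, a_s_5) = 3/8
  [-3/16, -1/16, -1/8, 11/16] . (a_s_2, a_s_3, a_s_4, a_s_5) = 3/16

Solving yields:
  a_s_2 = 10793/14485
  a_s_3 = 6654/14485
  a_s_4 = 10401/14485
  a_s_5 = 1878/2897

Starting state is s_2, so the absorption probability is a_s_2 = 10793/14485.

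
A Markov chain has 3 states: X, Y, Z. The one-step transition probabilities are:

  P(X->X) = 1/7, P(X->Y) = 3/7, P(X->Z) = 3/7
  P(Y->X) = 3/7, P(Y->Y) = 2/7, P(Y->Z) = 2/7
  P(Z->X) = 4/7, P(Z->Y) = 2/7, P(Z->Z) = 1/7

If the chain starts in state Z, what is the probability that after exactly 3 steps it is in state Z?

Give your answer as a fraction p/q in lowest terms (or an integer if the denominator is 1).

Answer: 95/343

Derivation:
Computing P^3 by repeated multiplication:
P^1 =
  X: [1/7, 3/7, 3/7]
  Y: [3/7, 2/7, 2/7]
  Z: [4/7, 2/7, 1/7]
P^2 =
  X: [22/49, 15/49, 12/49]
  Y: [17/49, 17/49, 15/49]
  Z: [2/7, 18/49, 17/49]
P^3 =
  X: [115/343, 120/343, 108/343]
  Y: [128/343, 115/343, 100/343]
  Z: [136/343, 16/49, 95/343]

(P^3)[Z -> Z] = 95/343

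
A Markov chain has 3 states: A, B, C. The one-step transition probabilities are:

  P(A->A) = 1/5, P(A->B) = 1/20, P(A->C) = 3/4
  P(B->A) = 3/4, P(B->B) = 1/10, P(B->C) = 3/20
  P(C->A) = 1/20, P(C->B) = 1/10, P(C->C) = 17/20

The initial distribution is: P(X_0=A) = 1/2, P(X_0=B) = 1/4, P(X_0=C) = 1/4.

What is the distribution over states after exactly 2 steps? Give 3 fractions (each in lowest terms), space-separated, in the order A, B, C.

Propagating the distribution step by step (d_{t+1} = d_t * P):
d_0 = (A=1/2, B=1/4, C=1/4)
  d_1[A] = 1/2*1/5 + 1/4*3/4 + 1/4*1/20 = 3/10
  d_1[B] = 1/2*1/20 + 1/4*1/10 + 1/4*1/10 = 3/40
  d_1[C] = 1/2*3/4 + 1/4*3/20 + 1/4*17/20 = 5/8
d_1 = (A=3/10, B=3/40, C=5/8)
  d_2[A] = 3/10*1/5 + 3/40*3/4 + 5/8*1/20 = 59/400
  d_2[B] = 3/10*1/20 + 3/40*1/10 + 5/8*1/10 = 17/200
  d_2[C] = 3/10*3/4 + 3/40*3/20 + 5/8*17/20 = 307/400
d_2 = (A=59/400, B=17/200, C=307/400)

Answer: 59/400 17/200 307/400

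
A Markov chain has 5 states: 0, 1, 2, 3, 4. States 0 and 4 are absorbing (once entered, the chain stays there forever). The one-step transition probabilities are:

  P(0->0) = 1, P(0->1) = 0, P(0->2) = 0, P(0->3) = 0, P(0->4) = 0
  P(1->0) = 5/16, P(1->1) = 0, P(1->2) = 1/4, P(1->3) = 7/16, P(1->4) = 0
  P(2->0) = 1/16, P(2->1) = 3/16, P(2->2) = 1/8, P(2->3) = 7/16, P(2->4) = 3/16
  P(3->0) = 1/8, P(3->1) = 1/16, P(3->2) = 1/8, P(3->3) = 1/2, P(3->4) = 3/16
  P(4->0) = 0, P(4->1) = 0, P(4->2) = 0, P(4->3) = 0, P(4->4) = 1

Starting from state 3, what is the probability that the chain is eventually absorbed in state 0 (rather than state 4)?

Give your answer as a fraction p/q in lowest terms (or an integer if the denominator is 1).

Let a_i = P(absorbed in 0 | start in state i).
Boundary conditions: a_0 = 1, a_4 = 0.
For each transient state i, a_i = sum_j P(i->j) * a_j:
  a_1 = 5/16*a_0 + 0*a_1 + 1/4*a_2 + 7/16*a_3 + 0*a_4
  a_2 = 1/16*a_0 + 3/16*a_1 + 1/8*a_2 + 7/16*a_3 + 3/16*a_4
  a_3 = 1/8*a_0 + 1/16*a_1 + 1/8*a_2 + 1/2*a_3 + 3/16*a_4

Substituting a_0 = 1 and a_4 = 0, rearrange to (I - Q) a = r where r[i] = P(i -> 0):
  [1, -1/4, -7/16] . (a_1, a_2, a_3) = 5/16
  [-3/16, 7/8, -7/16] . (a_1, a_2, a_3) = 1/16
  [-1/16, -1/8, 1/2] . (a_1, a_2, a_3) = 1/8

Solving yields:
  a_1 = 197/326
  a_2 = 271/652
  a_3 = 70/163

Starting state is 3, so the absorption probability is a_3 = 70/163.

Answer: 70/163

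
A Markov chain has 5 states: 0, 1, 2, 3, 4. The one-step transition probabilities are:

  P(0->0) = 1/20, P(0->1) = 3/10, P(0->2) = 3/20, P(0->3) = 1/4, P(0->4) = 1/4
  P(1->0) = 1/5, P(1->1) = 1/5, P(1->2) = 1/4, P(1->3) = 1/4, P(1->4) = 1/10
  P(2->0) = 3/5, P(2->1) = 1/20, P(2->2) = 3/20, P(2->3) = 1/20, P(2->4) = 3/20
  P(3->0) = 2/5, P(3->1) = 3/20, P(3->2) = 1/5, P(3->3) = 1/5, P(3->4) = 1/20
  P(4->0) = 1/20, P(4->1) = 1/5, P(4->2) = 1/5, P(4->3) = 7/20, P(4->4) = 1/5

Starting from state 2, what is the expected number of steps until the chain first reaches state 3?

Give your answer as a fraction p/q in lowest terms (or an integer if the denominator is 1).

Let h_i = expected steps to first reach 3 from state i.
Boundary: h_3 = 0.
First-step equations for the other states:
  h_0 = 1 + 1/20*h_0 + 3/10*h_1 + 3/20*h_2 + 1/4*h_3 + 1/4*h_4
  h_1 = 1 + 1/5*h_0 + 1/5*h_1 + 1/4*h_2 + 1/4*h_3 + 1/10*h_4
  h_2 = 1 + 3/5*h_0 + 1/20*h_1 + 3/20*h_2 + 1/20*h_3 + 3/20*h_4
  h_4 = 1 + 1/20*h_0 + 1/5*h_1 + 1/5*h_2 + 7/20*h_3 + 1/5*h_4

Substituting h_3 = 0 and rearranging gives the linear system (I - Q) h = 1:
  [19/20, -3/10, -3/20, -1/4] . (h_0, h_1, h_2, h_4) = 1
  [-1/5, 4/5, -1/4, -1/10] . (h_0, h_1, h_2, h_4) = 1
  [-3/5, -1/20, 17/20, -3/20] . (h_0, h_1, h_2, h_4) = 1
  [-1/20, -1/5, -1/5, 4/5] . (h_0, h_1, h_2, h_4) = 1

Solving yields:
  h_0 = 12468/2903
  h_1 = 38540/8709
  h_2 = 44932/8709
  h_4 = 11364/2903

Starting state is 2, so the expected hitting time is h_2 = 44932/8709.

Answer: 44932/8709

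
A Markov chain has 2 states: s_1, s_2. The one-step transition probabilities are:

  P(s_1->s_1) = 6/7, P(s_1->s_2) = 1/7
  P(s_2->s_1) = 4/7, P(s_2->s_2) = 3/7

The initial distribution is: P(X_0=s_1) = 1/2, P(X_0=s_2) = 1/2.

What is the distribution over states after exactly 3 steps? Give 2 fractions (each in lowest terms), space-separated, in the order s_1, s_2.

Propagating the distribution step by step (d_{t+1} = d_t * P):
d_0 = (s_1=1/2, s_2=1/2)
  d_1[s_1] = 1/2*6/7 + 1/2*4/7 = 5/7
  d_1[s_2] = 1/2*1/7 + 1/2*3/7 = 2/7
d_1 = (s_1=5/7, s_2=2/7)
  d_2[s_1] = 5/7*6/7 + 2/7*4/7 = 38/49
  d_2[s_2] = 5/7*1/7 + 2/7*3/7 = 11/49
d_2 = (s_1=38/49, s_2=11/49)
  d_3[s_1] = 38/49*6/7 + 11/49*4/7 = 272/343
  d_3[s_2] = 38/49*1/7 + 11/49*3/7 = 71/343
d_3 = (s_1=272/343, s_2=71/343)

Answer: 272/343 71/343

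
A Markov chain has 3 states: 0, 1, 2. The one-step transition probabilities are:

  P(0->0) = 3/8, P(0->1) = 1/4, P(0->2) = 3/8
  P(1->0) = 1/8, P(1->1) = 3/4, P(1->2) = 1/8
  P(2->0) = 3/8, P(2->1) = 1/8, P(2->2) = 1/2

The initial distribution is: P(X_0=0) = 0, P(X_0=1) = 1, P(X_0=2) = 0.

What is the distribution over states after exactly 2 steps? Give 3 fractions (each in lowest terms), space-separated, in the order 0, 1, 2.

Propagating the distribution step by step (d_{t+1} = d_t * P):
d_0 = (0=0, 1=1, 2=0)
  d_1[0] = 0*3/8 + 1*1/8 + 0*3/8 = 1/8
  d_1[1] = 0*1/4 + 1*3/4 + 0*1/8 = 3/4
  d_1[2] = 0*3/8 + 1*1/8 + 0*1/2 = 1/8
d_1 = (0=1/8, 1=3/4, 2=1/8)
  d_2[0] = 1/8*3/8 + 3/4*1/8 + 1/8*3/8 = 3/16
  d_2[1] = 1/8*1/4 + 3/4*3/4 + 1/8*1/8 = 39/64
  d_2[2] = 1/8*3/8 + 3/4*1/8 + 1/8*1/2 = 13/64
d_2 = (0=3/16, 1=39/64, 2=13/64)

Answer: 3/16 39/64 13/64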